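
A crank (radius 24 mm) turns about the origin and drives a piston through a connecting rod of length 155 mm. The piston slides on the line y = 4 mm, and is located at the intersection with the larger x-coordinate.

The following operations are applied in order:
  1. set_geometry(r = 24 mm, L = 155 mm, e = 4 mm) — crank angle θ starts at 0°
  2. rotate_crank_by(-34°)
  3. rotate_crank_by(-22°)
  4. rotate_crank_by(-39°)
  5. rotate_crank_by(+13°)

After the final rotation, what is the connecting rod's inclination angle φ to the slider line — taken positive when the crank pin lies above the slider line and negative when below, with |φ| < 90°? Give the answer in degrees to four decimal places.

-10.3196

set_geometry: r = 24 mm, L = 155 mm, e = 4 mm; θ ← 0°
rotate_crank_by(-34°): θ ← 0° -34° = -34°
rotate_crank_by(-22°): θ ← -34° -22° = -56°
rotate_crank_by(-39°): θ ← -56° -39° = -95°
rotate_crank_by(+13°): θ ← -95° +13° = -82°
crank pin P = (r cos θ, r sin θ) = (3.340154, -23.766434)
h = r sin θ − e = -23.766434 − 4 = -27.766434
sin φ = h / L = -27.766434 / 155 = -0.17913828
φ = arcsin(-0.17913828) = -10.319571°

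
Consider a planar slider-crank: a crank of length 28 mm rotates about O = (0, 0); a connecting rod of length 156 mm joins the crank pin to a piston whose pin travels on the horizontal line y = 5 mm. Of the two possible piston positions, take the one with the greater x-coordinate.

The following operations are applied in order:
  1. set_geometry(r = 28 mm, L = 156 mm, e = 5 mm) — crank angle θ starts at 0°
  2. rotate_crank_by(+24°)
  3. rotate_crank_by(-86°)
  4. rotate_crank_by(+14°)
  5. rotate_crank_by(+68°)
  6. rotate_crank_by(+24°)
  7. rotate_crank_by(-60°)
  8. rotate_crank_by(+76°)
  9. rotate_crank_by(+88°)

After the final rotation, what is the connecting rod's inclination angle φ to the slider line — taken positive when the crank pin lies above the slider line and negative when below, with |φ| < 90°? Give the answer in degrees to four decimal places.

3.6156

set_geometry: r = 28 mm, L = 156 mm, e = 5 mm; θ ← 0°
rotate_crank_by(+24°): θ ← 0° +24° = 24°
rotate_crank_by(-86°): θ ← 24° -86° = -62°
rotate_crank_by(+14°): θ ← -62° +14° = -48°
rotate_crank_by(+68°): θ ← -48° +68° = 20°
rotate_crank_by(+24°): θ ← 20° +24° = 44°
rotate_crank_by(-60°): θ ← 44° -60° = -16°
rotate_crank_by(+76°): θ ← -16° +76° = 60°
rotate_crank_by(+88°): θ ← 60° +88° = 148°
crank pin P = (r cos θ, r sin θ) = (-23.745347, 14.837739)
h = r sin θ − e = 14.837739 − 5 = 9.837739
sin φ = h / L = 9.837739 / 156 = 0.06306243
φ = arcsin(0.06306243) = 3.615610°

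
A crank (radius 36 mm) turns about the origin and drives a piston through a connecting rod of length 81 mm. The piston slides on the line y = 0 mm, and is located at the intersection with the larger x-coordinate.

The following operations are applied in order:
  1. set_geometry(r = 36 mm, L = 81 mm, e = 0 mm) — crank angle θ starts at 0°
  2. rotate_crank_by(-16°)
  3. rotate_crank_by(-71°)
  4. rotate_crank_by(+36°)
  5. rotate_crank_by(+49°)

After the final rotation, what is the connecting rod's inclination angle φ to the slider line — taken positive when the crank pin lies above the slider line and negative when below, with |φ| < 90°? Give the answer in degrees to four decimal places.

-0.8887

set_geometry: r = 36 mm, L = 81 mm, e = 0 mm; θ ← 0°
rotate_crank_by(-16°): θ ← 0° -16° = -16°
rotate_crank_by(-71°): θ ← -16° -71° = -87°
rotate_crank_by(+36°): θ ← -87° +36° = -51°
rotate_crank_by(+49°): θ ← -51° +49° = -2°
crank pin P = (r cos θ, r sin θ) = (35.978070, -1.256382)
h = r sin θ − e = -1.256382 − 0 = -1.256382
sin φ = h / L = -1.256382 / 81 = -0.01551089
φ = arcsin(-0.01551089) = -0.888744°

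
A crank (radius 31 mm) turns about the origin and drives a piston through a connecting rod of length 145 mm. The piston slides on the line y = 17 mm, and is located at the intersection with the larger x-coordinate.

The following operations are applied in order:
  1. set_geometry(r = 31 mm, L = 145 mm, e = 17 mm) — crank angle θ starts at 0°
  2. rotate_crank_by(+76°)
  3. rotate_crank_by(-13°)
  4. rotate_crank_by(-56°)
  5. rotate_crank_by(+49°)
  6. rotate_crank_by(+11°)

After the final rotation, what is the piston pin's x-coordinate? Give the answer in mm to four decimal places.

set_geometry: r = 31 mm, L = 145 mm, e = 17 mm; θ ← 0°
rotate_crank_by(+76°): θ ← 0° +76° = 76°
rotate_crank_by(-13°): θ ← 76° -13° = 63°
rotate_crank_by(-56°): θ ← 63° -56° = 7°
rotate_crank_by(+49°): θ ← 7° +49° = 56°
rotate_crank_by(+11°): θ ← 56° +11° = 67°
crank pin P = (r cos θ, r sin θ) = (12.112665, 28.535650)
h = r sin θ − e = 28.535650 − 17 = 11.535650
x = r cos θ + √(L² − h²) = 12.112665 + √(21025.0 − 133.0712) = 12.112665 + 144.540405 = 156.653070

156.6531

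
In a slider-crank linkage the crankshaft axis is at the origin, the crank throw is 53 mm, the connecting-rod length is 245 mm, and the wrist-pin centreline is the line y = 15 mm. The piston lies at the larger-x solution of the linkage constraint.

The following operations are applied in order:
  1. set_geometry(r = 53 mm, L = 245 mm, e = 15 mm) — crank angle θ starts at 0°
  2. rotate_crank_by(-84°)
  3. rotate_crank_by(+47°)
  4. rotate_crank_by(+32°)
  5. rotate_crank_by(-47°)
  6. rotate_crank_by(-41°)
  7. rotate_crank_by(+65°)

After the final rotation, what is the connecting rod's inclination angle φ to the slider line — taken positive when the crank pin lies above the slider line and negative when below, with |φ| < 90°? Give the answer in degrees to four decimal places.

set_geometry: r = 53 mm, L = 245 mm, e = 15 mm; θ ← 0°
rotate_crank_by(-84°): θ ← 0° -84° = -84°
rotate_crank_by(+47°): θ ← -84° +47° = -37°
rotate_crank_by(+32°): θ ← -37° +32° = -5°
rotate_crank_by(-47°): θ ← -5° -47° = -52°
rotate_crank_by(-41°): θ ← -52° -41° = -93°
rotate_crank_by(+65°): θ ← -93° +65° = -28°
crank pin P = (r cos θ, r sin θ) = (46.796222, -24.881993)
h = r sin θ − e = -24.881993 − 15 = -39.881993
sin φ = h / L = -39.881993 / 245 = -0.16278364
φ = arcsin(-0.16278364) = -9.368506°

-9.3685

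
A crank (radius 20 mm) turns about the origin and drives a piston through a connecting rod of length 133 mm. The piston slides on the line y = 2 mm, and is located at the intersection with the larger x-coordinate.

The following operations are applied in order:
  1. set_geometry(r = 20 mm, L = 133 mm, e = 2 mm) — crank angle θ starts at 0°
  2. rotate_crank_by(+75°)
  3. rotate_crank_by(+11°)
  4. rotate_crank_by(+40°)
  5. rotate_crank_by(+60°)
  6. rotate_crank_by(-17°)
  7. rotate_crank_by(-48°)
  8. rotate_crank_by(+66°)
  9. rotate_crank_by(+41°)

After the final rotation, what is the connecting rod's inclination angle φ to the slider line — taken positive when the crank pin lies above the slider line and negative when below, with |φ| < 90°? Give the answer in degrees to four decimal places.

set_geometry: r = 20 mm, L = 133 mm, e = 2 mm; θ ← 0°
rotate_crank_by(+75°): θ ← 0° +75° = 75°
rotate_crank_by(+11°): θ ← 75° +11° = 86°
rotate_crank_by(+40°): θ ← 86° +40° = 126°
rotate_crank_by(+60°): θ ← 126° +60° = 186°
rotate_crank_by(-17°): θ ← 186° -17° = 169°
rotate_crank_by(-48°): θ ← 169° -48° = 121°
rotate_crank_by(+66°): θ ← 121° +66° = 187°
rotate_crank_by(+41°): θ ← 187° +41° = 228°
crank pin P = (r cos θ, r sin θ) = (-13.382612, -14.862897)
h = r sin θ − e = -14.862897 − 2 = -16.862897
sin φ = h / L = -16.862897 / 133 = -0.12678870
φ = arcsin(-0.12678870) = -7.284062°

-7.2841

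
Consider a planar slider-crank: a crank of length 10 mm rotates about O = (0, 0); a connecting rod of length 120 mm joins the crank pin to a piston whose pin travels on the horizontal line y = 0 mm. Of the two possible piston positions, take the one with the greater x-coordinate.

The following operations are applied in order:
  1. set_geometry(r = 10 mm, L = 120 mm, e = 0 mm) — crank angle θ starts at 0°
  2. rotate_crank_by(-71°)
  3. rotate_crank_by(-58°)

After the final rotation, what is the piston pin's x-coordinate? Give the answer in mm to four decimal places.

set_geometry: r = 10 mm, L = 120 mm, e = 0 mm; θ ← 0°
rotate_crank_by(-71°): θ ← 0° -71° = -71°
rotate_crank_by(-58°): θ ← -71° -58° = -129°
crank pin P = (r cos θ, r sin θ) = (-6.293204, -7.771460)
h = r sin θ − e = -7.771460 − 0 = -7.771460
x = r cos θ + √(L² − h²) = -6.293204 + √(14400.0 − 60.3956) = -6.293204 + 119.748087 = 113.454883

113.4549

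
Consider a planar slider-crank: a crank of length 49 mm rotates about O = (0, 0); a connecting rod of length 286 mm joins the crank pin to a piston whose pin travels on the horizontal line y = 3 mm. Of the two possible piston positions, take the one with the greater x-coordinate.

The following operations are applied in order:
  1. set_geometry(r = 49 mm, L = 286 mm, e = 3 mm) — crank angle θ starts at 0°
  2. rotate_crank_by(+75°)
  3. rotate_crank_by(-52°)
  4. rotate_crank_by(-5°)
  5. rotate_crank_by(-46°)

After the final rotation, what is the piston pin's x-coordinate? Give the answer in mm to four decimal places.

set_geometry: r = 49 mm, L = 286 mm, e = 3 mm; θ ← 0°
rotate_crank_by(+75°): θ ← 0° +75° = 75°
rotate_crank_by(-52°): θ ← 75° -52° = 23°
rotate_crank_by(-5°): θ ← 23° -5° = 18°
rotate_crank_by(-46°): θ ← 18° -46° = -28°
crank pin P = (r cos θ, r sin θ) = (43.264432, -23.004107)
h = r sin θ − e = -23.004107 − 3 = -26.004107
x = r cos θ + √(L² − h²) = 43.264432 + √(81796.0 − 676.2136) = 43.264432 + 284.815355 = 328.079787

328.0798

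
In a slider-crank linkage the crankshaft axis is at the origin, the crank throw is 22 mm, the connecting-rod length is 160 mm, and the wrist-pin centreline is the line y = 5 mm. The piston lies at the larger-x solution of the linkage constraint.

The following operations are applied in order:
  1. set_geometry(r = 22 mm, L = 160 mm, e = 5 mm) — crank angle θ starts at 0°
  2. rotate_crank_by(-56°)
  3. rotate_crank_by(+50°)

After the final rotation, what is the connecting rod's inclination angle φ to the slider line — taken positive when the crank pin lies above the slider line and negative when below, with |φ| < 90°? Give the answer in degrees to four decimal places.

set_geometry: r = 22 mm, L = 160 mm, e = 5 mm; θ ← 0°
rotate_crank_by(-56°): θ ← 0° -56° = -56°
rotate_crank_by(+50°): θ ← -56° +50° = -6°
crank pin P = (r cos θ, r sin θ) = (21.879482, -2.299626)
h = r sin θ − e = -2.299626 − 5 = -7.299626
sin φ = h / L = -7.299626 / 160 = -0.04562266
φ = arcsin(-0.04562266) = -2.614894°

-2.6149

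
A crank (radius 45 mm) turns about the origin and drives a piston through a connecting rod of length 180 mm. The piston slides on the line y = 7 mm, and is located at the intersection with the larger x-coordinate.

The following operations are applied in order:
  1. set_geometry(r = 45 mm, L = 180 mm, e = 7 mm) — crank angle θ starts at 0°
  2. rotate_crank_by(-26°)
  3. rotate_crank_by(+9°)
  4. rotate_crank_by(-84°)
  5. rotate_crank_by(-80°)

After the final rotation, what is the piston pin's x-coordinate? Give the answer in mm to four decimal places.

set_geometry: r = 45 mm, L = 180 mm, e = 7 mm; θ ← 0°
rotate_crank_by(-26°): θ ← 0° -26° = -26°
rotate_crank_by(+9°): θ ← -26° +9° = -17°
rotate_crank_by(-84°): θ ← -17° -84° = -101°
rotate_crank_by(-80°): θ ← -101° -80° = -181°
crank pin P = (r cos θ, r sin θ) = (-44.993146, 0.785358)
h = r sin θ − e = 0.785358 − 7 = -6.214642
x = r cos θ + √(L² − h²) = -44.993146 + √(32400.0 − 38.6218) = -44.993146 + 179.892685 = 134.899539

134.8995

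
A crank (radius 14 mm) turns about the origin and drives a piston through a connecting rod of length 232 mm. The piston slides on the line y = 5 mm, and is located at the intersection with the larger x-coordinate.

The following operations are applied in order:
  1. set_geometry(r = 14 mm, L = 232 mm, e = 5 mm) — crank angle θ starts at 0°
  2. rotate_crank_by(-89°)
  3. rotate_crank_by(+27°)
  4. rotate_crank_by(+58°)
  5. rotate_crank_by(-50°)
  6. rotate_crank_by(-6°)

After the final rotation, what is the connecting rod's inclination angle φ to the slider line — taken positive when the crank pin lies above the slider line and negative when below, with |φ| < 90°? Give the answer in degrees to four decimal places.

-4.2330

set_geometry: r = 14 mm, L = 232 mm, e = 5 mm; θ ← 0°
rotate_crank_by(-89°): θ ← 0° -89° = -89°
rotate_crank_by(+27°): θ ← -89° +27° = -62°
rotate_crank_by(+58°): θ ← -62° +58° = -4°
rotate_crank_by(-50°): θ ← -4° -50° = -54°
rotate_crank_by(-6°): θ ← -54° -6° = -60°
crank pin P = (r cos θ, r sin θ) = (7.000000, -12.124356)
h = r sin θ − e = -12.124356 − 5 = -17.124356
sin φ = h / L = -17.124356 / 232 = -0.07381188
φ = arcsin(-0.07381188) = -4.232959°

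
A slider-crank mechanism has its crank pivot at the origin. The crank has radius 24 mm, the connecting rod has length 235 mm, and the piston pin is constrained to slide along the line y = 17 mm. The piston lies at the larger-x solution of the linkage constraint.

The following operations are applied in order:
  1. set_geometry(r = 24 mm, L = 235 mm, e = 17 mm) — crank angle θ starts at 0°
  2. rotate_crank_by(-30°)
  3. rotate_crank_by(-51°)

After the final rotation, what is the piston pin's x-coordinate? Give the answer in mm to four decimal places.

set_geometry: r = 24 mm, L = 235 mm, e = 17 mm; θ ← 0°
rotate_crank_by(-30°): θ ← 0° -30° = -30°
rotate_crank_by(-51°): θ ← -30° -51° = -81°
crank pin P = (r cos θ, r sin θ) = (3.754427, -23.704520)
h = r sin θ − e = -23.704520 − 17 = -40.704520
x = r cos θ + √(L² − h²) = 3.754427 + √(55225.0 − 1656.8580) = 3.754427 + 231.447925 = 235.202352

235.2024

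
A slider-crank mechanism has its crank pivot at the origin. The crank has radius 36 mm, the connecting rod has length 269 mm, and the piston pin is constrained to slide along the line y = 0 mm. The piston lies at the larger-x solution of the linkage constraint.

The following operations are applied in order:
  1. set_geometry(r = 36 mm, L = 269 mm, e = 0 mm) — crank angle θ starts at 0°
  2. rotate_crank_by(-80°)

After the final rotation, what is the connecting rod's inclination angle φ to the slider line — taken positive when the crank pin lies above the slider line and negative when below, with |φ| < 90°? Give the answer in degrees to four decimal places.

-7.5734

set_geometry: r = 36 mm, L = 269 mm, e = 0 mm; θ ← 0°
rotate_crank_by(-80°): θ ← 0° -80° = -80°
crank pin P = (r cos θ, r sin θ) = (6.251334, -35.453079)
h = r sin θ − e = -35.453079 − 0 = -35.453079
sin φ = h / L = -35.453079 / 269 = -0.13179583
φ = arcsin(-0.13179583) = -7.573379°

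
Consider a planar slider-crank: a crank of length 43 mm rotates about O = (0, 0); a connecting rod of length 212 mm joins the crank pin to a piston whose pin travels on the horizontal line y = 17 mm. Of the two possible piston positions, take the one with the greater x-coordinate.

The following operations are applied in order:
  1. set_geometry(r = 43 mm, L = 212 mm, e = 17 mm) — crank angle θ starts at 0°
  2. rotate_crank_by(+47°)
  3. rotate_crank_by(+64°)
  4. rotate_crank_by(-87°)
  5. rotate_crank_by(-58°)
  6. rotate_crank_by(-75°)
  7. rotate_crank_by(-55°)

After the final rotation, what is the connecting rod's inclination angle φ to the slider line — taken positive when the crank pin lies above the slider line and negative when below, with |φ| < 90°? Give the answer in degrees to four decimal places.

-7.8220

set_geometry: r = 43 mm, L = 212 mm, e = 17 mm; θ ← 0°
rotate_crank_by(+47°): θ ← 0° +47° = 47°
rotate_crank_by(+64°): θ ← 47° +64° = 111°
rotate_crank_by(-87°): θ ← 111° -87° = 24°
rotate_crank_by(-58°): θ ← 24° -58° = -34°
rotate_crank_by(-75°): θ ← -34° -75° = -109°
rotate_crank_by(-55°): θ ← -109° -55° = -164°
crank pin P = (r cos θ, r sin θ) = (-41.334253, -11.852406)
h = r sin θ − e = -11.852406 − 17 = -28.852406
sin φ = h / L = -28.852406 / 212 = -0.13609626
φ = arcsin(-0.13609626) = -7.822016°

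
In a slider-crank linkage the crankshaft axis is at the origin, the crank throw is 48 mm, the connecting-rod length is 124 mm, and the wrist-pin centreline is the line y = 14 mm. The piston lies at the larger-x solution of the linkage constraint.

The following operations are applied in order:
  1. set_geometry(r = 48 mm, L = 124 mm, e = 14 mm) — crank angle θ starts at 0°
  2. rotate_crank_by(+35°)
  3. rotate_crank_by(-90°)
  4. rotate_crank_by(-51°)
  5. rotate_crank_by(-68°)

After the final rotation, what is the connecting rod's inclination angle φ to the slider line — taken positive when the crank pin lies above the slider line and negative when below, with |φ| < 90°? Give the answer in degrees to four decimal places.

set_geometry: r = 48 mm, L = 124 mm, e = 14 mm; θ ← 0°
rotate_crank_by(+35°): θ ← 0° +35° = 35°
rotate_crank_by(-90°): θ ← 35° -90° = -55°
rotate_crank_by(-51°): θ ← -55° -51° = -106°
rotate_crank_by(-68°): θ ← -106° -68° = -174°
crank pin P = (r cos θ, r sin θ) = (-47.737051, -5.017366)
h = r sin θ − e = -5.017366 − 14 = -19.017366
sin φ = h / L = -19.017366 / 124 = -0.15336586
φ = arcsin(-0.15336586) = -8.822034°

-8.8220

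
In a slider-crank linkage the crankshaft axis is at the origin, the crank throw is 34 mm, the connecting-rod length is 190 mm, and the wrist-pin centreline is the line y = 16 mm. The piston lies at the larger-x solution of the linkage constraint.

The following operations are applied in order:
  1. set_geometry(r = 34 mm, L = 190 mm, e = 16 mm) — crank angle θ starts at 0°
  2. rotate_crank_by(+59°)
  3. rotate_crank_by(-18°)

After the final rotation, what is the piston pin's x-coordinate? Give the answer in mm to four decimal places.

215.5555

set_geometry: r = 34 mm, L = 190 mm, e = 16 mm; θ ← 0°
rotate_crank_by(+59°): θ ← 0° +59° = 59°
rotate_crank_by(-18°): θ ← 59° -18° = 41°
crank pin P = (r cos θ, r sin θ) = (25.660126, 22.306007)
h = r sin θ − e = 22.306007 − 16 = 6.306007
x = r cos θ + √(L² − h²) = 25.660126 + √(36100.0 − 39.7657) = 25.660126 + 189.895325 = 215.555450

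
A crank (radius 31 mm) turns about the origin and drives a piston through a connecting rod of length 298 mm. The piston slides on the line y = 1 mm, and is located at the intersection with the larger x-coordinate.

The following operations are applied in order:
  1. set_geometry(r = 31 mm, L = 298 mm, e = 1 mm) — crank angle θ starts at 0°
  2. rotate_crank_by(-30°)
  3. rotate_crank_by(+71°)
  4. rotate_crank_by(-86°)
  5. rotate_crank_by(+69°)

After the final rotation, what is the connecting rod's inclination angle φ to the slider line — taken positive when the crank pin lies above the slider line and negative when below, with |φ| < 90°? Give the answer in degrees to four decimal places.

2.2326

set_geometry: r = 31 mm, L = 298 mm, e = 1 mm; θ ← 0°
rotate_crank_by(-30°): θ ← 0° -30° = -30°
rotate_crank_by(+71°): θ ← -30° +71° = 41°
rotate_crank_by(-86°): θ ← 41° -86° = -45°
rotate_crank_by(+69°): θ ← -45° +69° = 24°
crank pin P = (r cos θ, r sin θ) = (28.319909, 12.608836)
h = r sin θ − e = 12.608836 − 1 = 11.608836
sin φ = h / L = 11.608836 / 298 = 0.03895583
φ = arcsin(0.03895583) = 2.232569°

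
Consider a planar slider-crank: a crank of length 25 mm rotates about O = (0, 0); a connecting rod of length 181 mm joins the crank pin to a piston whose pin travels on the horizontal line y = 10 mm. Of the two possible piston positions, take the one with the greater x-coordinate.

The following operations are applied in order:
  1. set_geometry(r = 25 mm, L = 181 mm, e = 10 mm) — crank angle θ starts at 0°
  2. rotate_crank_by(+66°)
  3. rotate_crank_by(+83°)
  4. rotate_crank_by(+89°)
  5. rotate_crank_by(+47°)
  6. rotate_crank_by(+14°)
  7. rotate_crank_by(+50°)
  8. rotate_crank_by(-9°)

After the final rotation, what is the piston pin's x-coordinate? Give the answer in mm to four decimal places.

set_geometry: r = 25 mm, L = 181 mm, e = 10 mm; θ ← 0°
rotate_crank_by(+66°): θ ← 0° +66° = 66°
rotate_crank_by(+83°): θ ← 66° +83° = 149°
rotate_crank_by(+89°): θ ← 149° +89° = 238°
rotate_crank_by(+47°): θ ← 238° +47° = 285°
rotate_crank_by(+14°): θ ← 285° +14° = 299°
rotate_crank_by(+50°): θ ← 299° +50° = 349°
rotate_crank_by(-9°): θ ← 349° -9° = 340°
crank pin P = (r cos θ, r sin θ) = (23.492316, -8.550504)
h = r sin θ − e = -8.550504 − 10 = -18.550504
x = r cos θ + √(L² − h²) = 23.492316 + √(32761.0 − 344.1212) = 23.492316 + 180.046879 = 203.539195

203.5392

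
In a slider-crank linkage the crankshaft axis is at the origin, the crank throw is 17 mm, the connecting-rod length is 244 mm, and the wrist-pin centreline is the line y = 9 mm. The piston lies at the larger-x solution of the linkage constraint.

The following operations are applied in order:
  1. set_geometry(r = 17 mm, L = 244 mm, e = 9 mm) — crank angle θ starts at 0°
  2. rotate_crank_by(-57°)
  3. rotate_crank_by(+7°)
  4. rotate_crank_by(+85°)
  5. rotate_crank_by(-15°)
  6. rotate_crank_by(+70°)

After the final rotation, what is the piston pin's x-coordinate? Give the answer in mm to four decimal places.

set_geometry: r = 17 mm, L = 244 mm, e = 9 mm; θ ← 0°
rotate_crank_by(-57°): θ ← 0° -57° = -57°
rotate_crank_by(+7°): θ ← -57° +7° = -50°
rotate_crank_by(+85°): θ ← -50° +85° = 35°
rotate_crank_by(-15°): θ ← 35° -15° = 20°
rotate_crank_by(+70°): θ ← 20° +70° = 90°
crank pin P = (r cos θ, r sin θ) = (0.000000, 17.000000)
h = r sin θ − e = 17.000000 − 9 = 8.000000
x = r cos θ + √(L² − h²) = 0.000000 + √(59536.0 − 64.0000) = 0.000000 + 243.868817 = 243.868817

243.8688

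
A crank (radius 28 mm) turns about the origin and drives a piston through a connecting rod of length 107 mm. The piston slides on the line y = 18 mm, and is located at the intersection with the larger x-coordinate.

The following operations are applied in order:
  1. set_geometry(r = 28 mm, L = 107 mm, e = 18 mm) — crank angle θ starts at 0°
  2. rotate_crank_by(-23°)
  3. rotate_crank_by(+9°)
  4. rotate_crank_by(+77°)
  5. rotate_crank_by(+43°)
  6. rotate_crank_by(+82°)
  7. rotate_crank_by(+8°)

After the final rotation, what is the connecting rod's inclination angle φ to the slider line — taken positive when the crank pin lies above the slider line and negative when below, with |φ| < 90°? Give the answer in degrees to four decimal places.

-13.9074

set_geometry: r = 28 mm, L = 107 mm, e = 18 mm; θ ← 0°
rotate_crank_by(-23°): θ ← 0° -23° = -23°
rotate_crank_by(+9°): θ ← -23° +9° = -14°
rotate_crank_by(+77°): θ ← -14° +77° = 63°
rotate_crank_by(+43°): θ ← 63° +43° = 106°
rotate_crank_by(+82°): θ ← 106° +82° = 188°
rotate_crank_by(+8°): θ ← 188° +8° = 196°
crank pin P = (r cos θ, r sin θ) = (-26.915327, -7.717846)
h = r sin θ − e = -7.717846 − 18 = -25.717846
sin φ = h / L = -25.717846 / 107 = -0.24035370
φ = arcsin(-0.24035370) = -13.907417°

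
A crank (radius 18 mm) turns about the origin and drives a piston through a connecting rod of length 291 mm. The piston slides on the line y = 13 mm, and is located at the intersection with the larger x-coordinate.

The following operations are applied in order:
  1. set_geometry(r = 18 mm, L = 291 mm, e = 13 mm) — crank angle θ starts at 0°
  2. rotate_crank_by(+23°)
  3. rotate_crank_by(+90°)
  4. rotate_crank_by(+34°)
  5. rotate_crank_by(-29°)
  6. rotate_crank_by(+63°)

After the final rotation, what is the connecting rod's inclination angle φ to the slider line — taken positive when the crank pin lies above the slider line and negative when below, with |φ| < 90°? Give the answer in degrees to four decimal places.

set_geometry: r = 18 mm, L = 291 mm, e = 13 mm; θ ← 0°
rotate_crank_by(+23°): θ ← 0° +23° = 23°
rotate_crank_by(+90°): θ ← 23° +90° = 113°
rotate_crank_by(+34°): θ ← 113° +34° = 147°
rotate_crank_by(-29°): θ ← 147° -29° = 118°
rotate_crank_by(+63°): θ ← 118° +63° = 181°
crank pin P = (r cos θ, r sin θ) = (-17.997259, -0.314143)
h = r sin θ − e = -0.314143 − 13 = -13.314143
sin φ = h / L = -13.314143 / 291 = -0.04575307
φ = arcsin(-0.04575307) = -2.622373°

-2.6224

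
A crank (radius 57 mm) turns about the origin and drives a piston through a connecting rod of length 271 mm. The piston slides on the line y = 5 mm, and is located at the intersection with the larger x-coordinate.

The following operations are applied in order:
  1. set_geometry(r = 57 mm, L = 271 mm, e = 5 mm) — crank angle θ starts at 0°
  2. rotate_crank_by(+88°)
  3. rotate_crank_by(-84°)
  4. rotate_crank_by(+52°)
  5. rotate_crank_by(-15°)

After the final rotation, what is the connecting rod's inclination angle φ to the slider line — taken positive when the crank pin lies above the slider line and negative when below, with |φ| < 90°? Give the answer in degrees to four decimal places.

6.8656

set_geometry: r = 57 mm, L = 271 mm, e = 5 mm; θ ← 0°
rotate_crank_by(+88°): θ ← 0° +88° = 88°
rotate_crank_by(-84°): θ ← 88° -84° = 4°
rotate_crank_by(+52°): θ ← 4° +52° = 56°
rotate_crank_by(-15°): θ ← 56° -15° = 41°
crank pin P = (r cos θ, r sin θ) = (43.018446, 37.395365)
h = r sin θ − e = 37.395365 − 5 = 32.395365
sin φ = h / L = 32.395365 / 271 = 0.11954009
φ = arcsin(0.11954009) = 6.865561°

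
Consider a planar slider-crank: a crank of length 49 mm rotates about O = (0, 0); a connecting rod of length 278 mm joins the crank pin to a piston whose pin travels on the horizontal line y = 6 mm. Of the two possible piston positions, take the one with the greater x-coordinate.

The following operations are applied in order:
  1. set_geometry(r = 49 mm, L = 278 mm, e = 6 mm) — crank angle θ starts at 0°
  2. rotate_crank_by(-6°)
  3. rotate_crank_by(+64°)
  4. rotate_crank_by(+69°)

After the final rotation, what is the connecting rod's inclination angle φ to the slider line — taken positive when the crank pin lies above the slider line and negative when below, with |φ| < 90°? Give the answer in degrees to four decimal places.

set_geometry: r = 49 mm, L = 278 mm, e = 6 mm; θ ← 0°
rotate_crank_by(-6°): θ ← 0° -6° = -6°
rotate_crank_by(+64°): θ ← -6° +64° = 58°
rotate_crank_by(+69°): θ ← 58° +69° = 127°
crank pin P = (r cos θ, r sin θ) = (-29.488936, 39.133140)
h = r sin θ − e = 39.133140 − 6 = 33.133140
sin φ = h / L = 33.133140 / 278 = 0.11918396
φ = arcsin(0.11918396) = 6.845009°

6.8450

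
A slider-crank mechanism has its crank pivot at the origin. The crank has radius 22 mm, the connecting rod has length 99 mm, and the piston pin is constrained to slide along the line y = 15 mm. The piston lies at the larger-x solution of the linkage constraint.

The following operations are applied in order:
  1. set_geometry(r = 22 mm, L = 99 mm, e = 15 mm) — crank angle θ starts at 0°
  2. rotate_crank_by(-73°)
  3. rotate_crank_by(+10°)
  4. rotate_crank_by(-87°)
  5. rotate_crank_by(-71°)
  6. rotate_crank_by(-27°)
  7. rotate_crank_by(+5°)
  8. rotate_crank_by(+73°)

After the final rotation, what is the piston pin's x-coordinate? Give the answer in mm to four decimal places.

75.5289

set_geometry: r = 22 mm, L = 99 mm, e = 15 mm; θ ← 0°
rotate_crank_by(-73°): θ ← 0° -73° = -73°
rotate_crank_by(+10°): θ ← -73° +10° = -63°
rotate_crank_by(-87°): θ ← -63° -87° = -150°
rotate_crank_by(-71°): θ ← -150° -71° = -221°
rotate_crank_by(-27°): θ ← -221° -27° = -248°
rotate_crank_by(+5°): θ ← -248° +5° = -243°
rotate_crank_by(+73°): θ ← -243° +73° = -170°
crank pin P = (r cos θ, r sin θ) = (-21.665771, -3.820260)
h = r sin θ − e = -3.820260 − 15 = -18.820260
x = r cos θ + √(L² − h²) = -21.665771 + √(9801.0 − 354.2022) = -21.665771 + 97.194639 = 75.528868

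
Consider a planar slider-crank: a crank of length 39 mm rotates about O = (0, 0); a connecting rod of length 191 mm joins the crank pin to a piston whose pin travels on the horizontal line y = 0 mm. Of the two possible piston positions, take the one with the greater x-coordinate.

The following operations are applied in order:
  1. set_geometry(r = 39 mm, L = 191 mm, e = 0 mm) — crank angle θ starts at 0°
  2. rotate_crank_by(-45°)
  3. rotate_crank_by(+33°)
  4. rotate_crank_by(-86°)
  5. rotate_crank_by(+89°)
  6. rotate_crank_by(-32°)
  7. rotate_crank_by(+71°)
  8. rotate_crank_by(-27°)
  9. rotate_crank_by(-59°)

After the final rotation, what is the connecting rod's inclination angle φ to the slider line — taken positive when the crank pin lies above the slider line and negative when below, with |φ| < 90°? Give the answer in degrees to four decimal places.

set_geometry: r = 39 mm, L = 191 mm, e = 0 mm; θ ← 0°
rotate_crank_by(-45°): θ ← 0° -45° = -45°
rotate_crank_by(+33°): θ ← -45° +33° = -12°
rotate_crank_by(-86°): θ ← -12° -86° = -98°
rotate_crank_by(+89°): θ ← -98° +89° = -9°
rotate_crank_by(-32°): θ ← -9° -32° = -41°
rotate_crank_by(+71°): θ ← -41° +71° = 30°
rotate_crank_by(-27°): θ ← 30° -27° = 3°
rotate_crank_by(-59°): θ ← 3° -59° = -56°
crank pin P = (r cos θ, r sin θ) = (21.808523, -32.332465)
h = r sin θ − e = -32.332465 − 0 = -32.332465
sin φ = h / L = -32.332465 / 191 = -0.16927992
φ = arcsin(-0.16927992) = -9.745955°

-9.7460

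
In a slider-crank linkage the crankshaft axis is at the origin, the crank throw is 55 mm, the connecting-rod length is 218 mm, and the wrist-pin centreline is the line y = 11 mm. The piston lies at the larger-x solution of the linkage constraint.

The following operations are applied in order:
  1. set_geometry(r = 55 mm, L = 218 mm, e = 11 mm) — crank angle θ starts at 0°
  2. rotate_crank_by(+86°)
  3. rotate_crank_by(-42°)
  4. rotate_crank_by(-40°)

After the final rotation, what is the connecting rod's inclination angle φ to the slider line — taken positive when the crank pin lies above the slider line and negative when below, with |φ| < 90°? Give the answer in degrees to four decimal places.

-1.8831

set_geometry: r = 55 mm, L = 218 mm, e = 11 mm; θ ← 0°
rotate_crank_by(+86°): θ ← 0° +86° = 86°
rotate_crank_by(-42°): θ ← 86° -42° = 44°
rotate_crank_by(-40°): θ ← 44° -40° = 4°
crank pin P = (r cos θ, r sin θ) = (54.866023, 3.836606)
h = r sin θ − e = 3.836606 − 11 = -7.163394
sin φ = h / L = -7.163394 / 218 = -0.03285961
φ = arcsin(-0.03285961) = -1.883056°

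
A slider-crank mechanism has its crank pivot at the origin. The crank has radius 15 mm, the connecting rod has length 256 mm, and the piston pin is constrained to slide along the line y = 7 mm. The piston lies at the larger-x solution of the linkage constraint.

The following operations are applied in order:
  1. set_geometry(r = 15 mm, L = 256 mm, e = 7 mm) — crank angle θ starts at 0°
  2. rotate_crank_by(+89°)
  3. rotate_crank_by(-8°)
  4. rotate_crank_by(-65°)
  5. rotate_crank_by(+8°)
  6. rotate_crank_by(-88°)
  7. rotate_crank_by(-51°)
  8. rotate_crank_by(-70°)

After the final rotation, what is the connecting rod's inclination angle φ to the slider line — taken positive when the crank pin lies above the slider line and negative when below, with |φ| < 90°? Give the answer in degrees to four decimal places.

-1.2742

set_geometry: r = 15 mm, L = 256 mm, e = 7 mm; θ ← 0°
rotate_crank_by(+89°): θ ← 0° +89° = 89°
rotate_crank_by(-8°): θ ← 89° -8° = 81°
rotate_crank_by(-65°): θ ← 81° -65° = 16°
rotate_crank_by(+8°): θ ← 16° +8° = 24°
rotate_crank_by(-88°): θ ← 24° -88° = -64°
rotate_crank_by(-51°): θ ← -64° -51° = -115°
rotate_crank_by(-70°): θ ← -115° -70° = -185°
crank pin P = (r cos θ, r sin θ) = (-14.942920, 1.307336)
h = r sin θ − e = 1.307336 − 7 = -5.692664
sin φ = h / L = -5.692664 / 256 = -0.02223697
φ = arcsin(-0.02223697) = -1.274189°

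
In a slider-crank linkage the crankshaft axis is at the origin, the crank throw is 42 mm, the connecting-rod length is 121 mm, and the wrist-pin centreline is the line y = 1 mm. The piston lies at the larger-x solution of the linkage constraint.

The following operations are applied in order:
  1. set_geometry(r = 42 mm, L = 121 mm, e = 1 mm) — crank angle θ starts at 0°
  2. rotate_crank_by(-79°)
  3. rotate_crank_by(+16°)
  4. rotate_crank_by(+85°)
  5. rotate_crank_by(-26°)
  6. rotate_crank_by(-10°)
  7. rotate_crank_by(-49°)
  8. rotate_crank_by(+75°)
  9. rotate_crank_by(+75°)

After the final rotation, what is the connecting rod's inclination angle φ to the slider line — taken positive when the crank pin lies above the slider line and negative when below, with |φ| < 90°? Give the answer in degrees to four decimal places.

19.7774

set_geometry: r = 42 mm, L = 121 mm, e = 1 mm; θ ← 0°
rotate_crank_by(-79°): θ ← 0° -79° = -79°
rotate_crank_by(+16°): θ ← -79° +16° = -63°
rotate_crank_by(+85°): θ ← -63° +85° = 22°
rotate_crank_by(-26°): θ ← 22° -26° = -4°
rotate_crank_by(-10°): θ ← -4° -10° = -14°
rotate_crank_by(-49°): θ ← -14° -49° = -63°
rotate_crank_by(+75°): θ ← -63° +75° = 12°
rotate_crank_by(+75°): θ ← 12° +75° = 87°
crank pin P = (r cos θ, r sin θ) = (2.198110, 41.942440)
h = r sin θ − e = 41.942440 − 1 = 40.942440
sin φ = h / L = 40.942440 / 121 = 0.33836728
φ = arcsin(0.33836728) = 19.777431°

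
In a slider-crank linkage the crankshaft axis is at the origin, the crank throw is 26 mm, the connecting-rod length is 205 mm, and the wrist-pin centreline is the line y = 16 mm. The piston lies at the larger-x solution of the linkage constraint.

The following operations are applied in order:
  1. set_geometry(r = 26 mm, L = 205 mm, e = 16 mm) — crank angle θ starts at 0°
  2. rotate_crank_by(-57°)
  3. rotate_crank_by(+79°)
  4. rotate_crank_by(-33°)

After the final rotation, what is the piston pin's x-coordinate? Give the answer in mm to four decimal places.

set_geometry: r = 26 mm, L = 205 mm, e = 16 mm; θ ← 0°
rotate_crank_by(-57°): θ ← 0° -57° = -57°
rotate_crank_by(+79°): θ ← -57° +79° = 22°
rotate_crank_by(-33°): θ ← 22° -33° = -11°
crank pin P = (r cos θ, r sin θ) = (25.522307, -4.961034)
h = r sin θ − e = -4.961034 − 16 = -20.961034
x = r cos θ + √(L² − h²) = 25.522307 + √(42025.0 − 439.3649) = 25.522307 + 203.925563 = 229.447869

229.4479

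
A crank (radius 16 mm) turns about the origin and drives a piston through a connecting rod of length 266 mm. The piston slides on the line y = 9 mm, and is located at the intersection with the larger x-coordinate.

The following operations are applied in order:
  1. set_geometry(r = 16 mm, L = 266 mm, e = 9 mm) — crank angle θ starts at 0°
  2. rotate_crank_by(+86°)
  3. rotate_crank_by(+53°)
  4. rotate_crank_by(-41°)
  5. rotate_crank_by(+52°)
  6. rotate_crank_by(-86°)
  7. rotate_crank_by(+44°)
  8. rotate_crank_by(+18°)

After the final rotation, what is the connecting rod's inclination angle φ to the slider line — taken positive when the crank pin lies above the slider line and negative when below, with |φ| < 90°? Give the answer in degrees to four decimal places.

0.8496

set_geometry: r = 16 mm, L = 266 mm, e = 9 mm; θ ← 0°
rotate_crank_by(+86°): θ ← 0° +86° = 86°
rotate_crank_by(+53°): θ ← 86° +53° = 139°
rotate_crank_by(-41°): θ ← 139° -41° = 98°
rotate_crank_by(+52°): θ ← 98° +52° = 150°
rotate_crank_by(-86°): θ ← 150° -86° = 64°
rotate_crank_by(+44°): θ ← 64° +44° = 108°
rotate_crank_by(+18°): θ ← 108° +18° = 126°
crank pin P = (r cos θ, r sin θ) = (-9.404564, 12.944272)
h = r sin θ − e = 12.944272 − 9 = 3.944272
sin φ = h / L = 3.944272 / 266 = 0.01482809
φ = arcsin(0.01482809) = 0.849618°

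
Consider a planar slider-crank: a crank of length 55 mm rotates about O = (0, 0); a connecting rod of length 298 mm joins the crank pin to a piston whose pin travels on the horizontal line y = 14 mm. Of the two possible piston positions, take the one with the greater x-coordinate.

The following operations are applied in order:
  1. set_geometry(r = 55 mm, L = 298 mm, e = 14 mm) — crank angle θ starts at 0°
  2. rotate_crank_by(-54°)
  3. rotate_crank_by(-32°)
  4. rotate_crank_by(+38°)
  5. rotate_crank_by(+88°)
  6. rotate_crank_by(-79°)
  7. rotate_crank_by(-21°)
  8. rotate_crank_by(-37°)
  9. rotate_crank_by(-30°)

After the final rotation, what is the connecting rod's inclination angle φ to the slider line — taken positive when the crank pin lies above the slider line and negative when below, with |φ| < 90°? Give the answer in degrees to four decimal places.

-11.2085

set_geometry: r = 55 mm, L = 298 mm, e = 14 mm; θ ← 0°
rotate_crank_by(-54°): θ ← 0° -54° = -54°
rotate_crank_by(-32°): θ ← -54° -32° = -86°
rotate_crank_by(+38°): θ ← -86° +38° = -48°
rotate_crank_by(+88°): θ ← -48° +88° = 40°
rotate_crank_by(-79°): θ ← 40° -79° = -39°
rotate_crank_by(-21°): θ ← -39° -21° = -60°
rotate_crank_by(-37°): θ ← -60° -37° = -97°
rotate_crank_by(-30°): θ ← -97° -30° = -127°
crank pin P = (r cos θ, r sin θ) = (-33.099826, -43.924953)
h = r sin θ − e = -43.924953 − 14 = -57.924953
sin φ = h / L = -57.924953 / 298 = -0.19437904
φ = arcsin(-0.19437904) = -11.208451°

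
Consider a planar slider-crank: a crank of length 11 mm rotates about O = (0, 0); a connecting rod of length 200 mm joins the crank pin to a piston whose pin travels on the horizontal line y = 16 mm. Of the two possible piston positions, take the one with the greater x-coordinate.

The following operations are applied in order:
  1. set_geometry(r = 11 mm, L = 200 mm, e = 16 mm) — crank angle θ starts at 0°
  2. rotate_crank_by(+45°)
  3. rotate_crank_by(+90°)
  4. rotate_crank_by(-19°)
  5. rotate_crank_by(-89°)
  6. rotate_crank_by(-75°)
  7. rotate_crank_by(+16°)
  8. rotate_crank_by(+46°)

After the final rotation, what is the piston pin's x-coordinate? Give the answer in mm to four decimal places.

210.2279

set_geometry: r = 11 mm, L = 200 mm, e = 16 mm; θ ← 0°
rotate_crank_by(+45°): θ ← 0° +45° = 45°
rotate_crank_by(+90°): θ ← 45° +90° = 135°
rotate_crank_by(-19°): θ ← 135° -19° = 116°
rotate_crank_by(-89°): θ ← 116° -89° = 27°
rotate_crank_by(-75°): θ ← 27° -75° = -48°
rotate_crank_by(+16°): θ ← -48° +16° = -32°
rotate_crank_by(+46°): θ ← -32° +46° = 14°
crank pin P = (r cos θ, r sin θ) = (10.673253, 2.661141)
h = r sin θ − e = 2.661141 − 16 = -13.338859
x = r cos θ + √(L² − h²) = 10.673253 + √(40000.0 − 177.9252) = 10.673253 + 199.554691 = 210.227944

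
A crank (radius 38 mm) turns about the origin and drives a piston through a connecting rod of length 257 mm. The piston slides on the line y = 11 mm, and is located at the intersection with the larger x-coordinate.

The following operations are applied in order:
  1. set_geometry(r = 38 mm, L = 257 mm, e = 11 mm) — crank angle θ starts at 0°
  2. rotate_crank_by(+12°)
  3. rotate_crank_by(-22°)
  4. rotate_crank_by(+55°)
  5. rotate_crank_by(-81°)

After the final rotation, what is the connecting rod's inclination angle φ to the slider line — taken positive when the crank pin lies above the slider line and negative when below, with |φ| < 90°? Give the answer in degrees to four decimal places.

set_geometry: r = 38 mm, L = 257 mm, e = 11 mm; θ ← 0°
rotate_crank_by(+12°): θ ← 0° +12° = 12°
rotate_crank_by(-22°): θ ← 12° -22° = -10°
rotate_crank_by(+55°): θ ← -10° +55° = 45°
rotate_crank_by(-81°): θ ← 45° -81° = -36°
crank pin P = (r cos θ, r sin θ) = (30.742646, -22.335840)
h = r sin θ − e = -22.335840 − 11 = -33.335840
sin φ = h / L = -33.335840 / 257 = -0.12971144
φ = arcsin(-0.12971144) = -7.452918°

-7.4529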